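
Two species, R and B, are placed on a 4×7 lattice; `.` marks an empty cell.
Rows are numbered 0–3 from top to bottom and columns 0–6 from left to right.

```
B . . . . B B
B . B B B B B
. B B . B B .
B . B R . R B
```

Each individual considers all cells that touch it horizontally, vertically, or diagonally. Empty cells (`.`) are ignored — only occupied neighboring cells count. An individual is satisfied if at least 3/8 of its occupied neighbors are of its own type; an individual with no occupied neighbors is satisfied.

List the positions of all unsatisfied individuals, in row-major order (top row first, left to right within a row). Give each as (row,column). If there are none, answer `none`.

Row 0: (0,0)B 1/1 ✓ · (0,5)B 4/4 ✓ · (0,6)B 3/3 ✓
Row 1: (1,0)B 2/2 ✓ · (1,2)B 3/3 ✓ · (1,3)B 4/4 ✓ · (1,4)B 5/5 ✓ · (1,5)B 6/6 ✓ · (1,6)B 4/4 ✓
Row 2: (2,1)B 5/5 ✓ · (2,2)B 4/5 ✓ · (2,4)B 4/6 ✓ · (2,5)B 5/6 ✓
Row 3: (3,0)B 1/1 ✓ · (3,2)B 2/3 ✓ · (3,3)R 0/3 ✗ · (3,5)R 0/3 ✗ · (3,6)B 1/2 ✓

(3,3), (3,5)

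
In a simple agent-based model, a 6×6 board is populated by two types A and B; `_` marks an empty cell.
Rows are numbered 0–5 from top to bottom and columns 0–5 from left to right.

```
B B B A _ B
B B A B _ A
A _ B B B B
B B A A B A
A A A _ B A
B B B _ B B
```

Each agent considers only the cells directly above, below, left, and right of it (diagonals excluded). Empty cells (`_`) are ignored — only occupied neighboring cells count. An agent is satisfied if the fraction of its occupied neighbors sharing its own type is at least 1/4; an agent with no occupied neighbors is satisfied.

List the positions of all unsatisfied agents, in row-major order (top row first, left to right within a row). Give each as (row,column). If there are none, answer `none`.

(0,3), (0,5), (1,2), (1,5), (2,0)

(0,0)B 2/2 ok
(0,1)B 3/3 ok
(0,2)B 1/3 ok
(0,3)A 0/2 unhappy
(0,5)B 0/1 unhappy
(1,0)B 2/3 ok
(1,1)B 2/3 ok
(1,2)A 0/4 unhappy
(1,3)B 1/3 ok
(1,5)A 0/2 unhappy
(2,0)A 0/2 unhappy
(2,2)B 1/3 ok
(2,3)B 3/4 ok
(2,4)B 3/3 ok
(2,5)B 1/3 ok
(3,0)B 1/3 ok
(3,1)B 1/3 ok
(3,2)A 2/4 ok
(3,3)A 1/3 ok
(3,4)B 2/4 ok
(3,5)A 1/3 ok
(4,0)A 1/3 ok
(4,1)A 2/4 ok
(4,2)A 2/3 ok
(4,4)B 2/3 ok
(4,5)A 1/3 ok
(5,0)B 1/2 ok
(5,1)B 2/3 ok
(5,2)B 1/2 ok
(5,4)B 2/2 ok
(5,5)B 1/2 ok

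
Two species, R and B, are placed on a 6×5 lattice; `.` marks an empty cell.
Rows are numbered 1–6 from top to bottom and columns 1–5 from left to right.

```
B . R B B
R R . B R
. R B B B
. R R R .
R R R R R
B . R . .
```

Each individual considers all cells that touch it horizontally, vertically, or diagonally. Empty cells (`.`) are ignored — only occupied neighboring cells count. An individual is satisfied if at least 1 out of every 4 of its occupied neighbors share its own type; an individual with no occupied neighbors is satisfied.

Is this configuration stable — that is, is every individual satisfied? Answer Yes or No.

No

Row 1: (1,1)B 0/2 ✗ · (1,3)R 1/3 ✓ · (1,4)B 2/4 ✓ · (1,5)B 2/3 ✓
Row 2: (2,1)R 2/3 ✓ · (2,2)R 3/5 ✓ · (2,4)B 5/7 ✓ · (2,5)R 0/5 ✗
Row 3: (3,2)R 4/5 ✓ · (3,3)B 2/7 ✓ · (3,4)B 3/6 ✓ · (3,5)B 2/4 ✓
Row 4: (4,2)R 5/6 ✓ · (4,3)R 6/8 ✓ · (4,4)R 4/7 ✓
Row 5: (5,1)R 2/3 ✓ · (5,2)R 5/6 ✓ · (5,3)R 6/6 ✓ · (5,4)R 5/5 ✓ · (5,5)R 2/2 ✓
Row 6: (6,1)B 0/2 ✗ · (6,3)R 3/3 ✓
For instance (1,1) has only 0/2 same-type neighbors, below 1/4.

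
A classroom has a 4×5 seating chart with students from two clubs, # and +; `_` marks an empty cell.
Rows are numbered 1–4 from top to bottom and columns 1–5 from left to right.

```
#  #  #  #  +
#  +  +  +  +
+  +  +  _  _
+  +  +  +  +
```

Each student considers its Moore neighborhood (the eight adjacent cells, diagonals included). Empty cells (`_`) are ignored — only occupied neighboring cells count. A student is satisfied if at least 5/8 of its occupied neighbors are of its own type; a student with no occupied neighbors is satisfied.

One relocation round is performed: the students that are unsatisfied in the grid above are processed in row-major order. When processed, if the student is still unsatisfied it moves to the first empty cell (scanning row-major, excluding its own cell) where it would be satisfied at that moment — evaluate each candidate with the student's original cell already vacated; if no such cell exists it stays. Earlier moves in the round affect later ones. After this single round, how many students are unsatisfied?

2

Initially unsatisfied (in order): (1,2), (1,3), (1,4), (2,1), (2,2), (2,3).
  (1,2): no empty cell satisfies it; stays.
  (1,3): no empty cell satisfies it; stays.
  (1,4): no empty cell satisfies it; stays.
  (2,1): no empty cell satisfies it; stays.
  (2,2) → (3,4).
  (2,3) → (3,5).
Resulting grid:
# # # # +
# _ _ + +
+ + + + +
+ + + + +
Unsatisfied now: (1,4), (2,1).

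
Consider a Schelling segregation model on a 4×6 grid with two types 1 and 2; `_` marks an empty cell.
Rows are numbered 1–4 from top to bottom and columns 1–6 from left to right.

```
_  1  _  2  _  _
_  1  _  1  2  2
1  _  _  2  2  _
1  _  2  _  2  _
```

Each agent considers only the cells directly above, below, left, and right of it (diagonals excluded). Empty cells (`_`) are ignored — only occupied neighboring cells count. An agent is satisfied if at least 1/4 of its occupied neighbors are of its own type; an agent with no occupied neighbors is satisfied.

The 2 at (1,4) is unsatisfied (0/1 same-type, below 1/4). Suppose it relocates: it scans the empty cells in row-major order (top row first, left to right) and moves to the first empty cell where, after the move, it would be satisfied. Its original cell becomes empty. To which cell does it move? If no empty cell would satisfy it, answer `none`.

Vacating (1,4). Empty cells in order:
  (1,1): 0/1 same-type → still unsatisfied.
  (1,3): 0/1 same-type → still unsatisfied.
  (1,5): 1/1 same-type → satisfied — stop here.

(1,5)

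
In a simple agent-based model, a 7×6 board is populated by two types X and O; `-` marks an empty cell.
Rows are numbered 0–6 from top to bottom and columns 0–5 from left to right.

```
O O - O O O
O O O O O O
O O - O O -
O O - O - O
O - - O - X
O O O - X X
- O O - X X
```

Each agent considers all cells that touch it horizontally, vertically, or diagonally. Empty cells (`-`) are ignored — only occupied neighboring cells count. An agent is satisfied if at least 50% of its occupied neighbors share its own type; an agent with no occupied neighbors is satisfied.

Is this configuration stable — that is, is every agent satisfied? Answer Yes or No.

(0,0)O 3/3 ok
(0,1)O 4/4 ok
(0,3)O 4/4 ok
(0,4)O 5/5 ok
(0,5)O 3/3 ok
(1,0)O 5/5 ok
(1,1)O 6/6 ok
(1,2)O 6/6 ok
(1,3)O 6/6 ok
(1,4)O 7/7 ok
(1,5)O 4/4 ok
(2,0)O 5/5 ok
(2,1)O 6/6 ok
(2,3)O 5/5 ok
(2,4)O 6/6 ok
(3,0)O 4/4 ok
(3,1)O 4/4 ok
(3,3)O 3/3 ok
(3,5)O 1/2 ok
(4,0)O 4/4 ok
(4,3)O 2/3 ok
(4,5)X 2/3 ok
(5,0)O 3/3 ok
(5,1)O 5/5 ok
(5,2)O 4/4 ok
(5,4)X 4/5 ok
(5,5)X 4/4 ok
(6,1)O 4/4 ok
(6,2)O 3/3 ok
(6,4)X 3/3 ok
(6,5)X 3/3 ok
All meet the threshold, so the configuration is stable.

Yes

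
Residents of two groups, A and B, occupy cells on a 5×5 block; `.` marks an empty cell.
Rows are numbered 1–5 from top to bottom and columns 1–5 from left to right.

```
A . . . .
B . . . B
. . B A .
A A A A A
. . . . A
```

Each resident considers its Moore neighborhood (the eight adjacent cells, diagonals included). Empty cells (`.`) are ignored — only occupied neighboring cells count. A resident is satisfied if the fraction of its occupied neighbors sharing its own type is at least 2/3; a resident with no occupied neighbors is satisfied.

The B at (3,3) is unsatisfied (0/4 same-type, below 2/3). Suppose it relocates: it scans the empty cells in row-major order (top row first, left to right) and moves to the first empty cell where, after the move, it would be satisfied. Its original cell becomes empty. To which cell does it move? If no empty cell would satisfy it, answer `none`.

Vacating (3,3). Empty cells in order:
  (1,2): 1/2 same-type → still unsatisfied.
  (1,3): 0/0 same-type → satisfied — stop here.

(1,3)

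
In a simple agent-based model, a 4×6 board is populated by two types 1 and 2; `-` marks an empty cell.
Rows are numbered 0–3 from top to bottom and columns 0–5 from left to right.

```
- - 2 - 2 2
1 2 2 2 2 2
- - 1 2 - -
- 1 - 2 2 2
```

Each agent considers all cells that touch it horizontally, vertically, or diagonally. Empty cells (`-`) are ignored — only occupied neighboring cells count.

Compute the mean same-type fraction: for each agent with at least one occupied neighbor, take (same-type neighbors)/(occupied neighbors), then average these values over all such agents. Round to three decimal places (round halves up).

(0,2)2 3/3
(0,4)2 4/4
(0,5)2 3/3
(1,0)1 0/1
(1,1)2 2/4
(1,2)2 4/5
(1,3)2 5/6
(1,4)2 5/5
(1,5)2 3/3
(2,2)1 1/6
(2,3)2 5/6
(3,1)1 1/1
(3,3)2 2/3
(3,4)2 3/3
(3,5)2 1/1
Sum over 15 agents: 3/3 + 4/4 + 3/3 + 0/1 + 2/4 + 4/5 + 5/6 + 5/5 + 3/3 + 1/6 + 5/6 + 1/1 + 2/3 + 3/3 + 1/1 = 59/5; mean = 59/5 ÷ 15 = 59/75 = 0.786666… → 0.787.

0.787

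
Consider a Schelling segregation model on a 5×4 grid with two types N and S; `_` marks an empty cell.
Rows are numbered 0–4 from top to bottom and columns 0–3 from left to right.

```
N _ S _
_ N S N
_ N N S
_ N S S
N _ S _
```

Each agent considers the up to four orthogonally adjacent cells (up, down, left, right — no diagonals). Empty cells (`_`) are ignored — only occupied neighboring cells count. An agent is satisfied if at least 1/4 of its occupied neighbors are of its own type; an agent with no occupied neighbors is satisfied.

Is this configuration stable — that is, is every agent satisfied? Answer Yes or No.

(0,0)N 0/0 ✓
(0,2)S 1/1 ✓
(1,1)N 1/2 ✓
(1,2)S 1/4 ✓
(1,3)N 0/2 ✗
(2,1)N 3/3 ✓
(2,2)N 1/4 ✓
(2,3)S 1/3 ✓
(3,1)N 1/2 ✓
(3,2)S 2/4 ✓
(3,3)S 2/2 ✓
(4,0)N 0/0 ✓
(4,2)S 1/1 ✓
For instance (1,3) has only 0/2 same-type neighbors, below 1/4.

No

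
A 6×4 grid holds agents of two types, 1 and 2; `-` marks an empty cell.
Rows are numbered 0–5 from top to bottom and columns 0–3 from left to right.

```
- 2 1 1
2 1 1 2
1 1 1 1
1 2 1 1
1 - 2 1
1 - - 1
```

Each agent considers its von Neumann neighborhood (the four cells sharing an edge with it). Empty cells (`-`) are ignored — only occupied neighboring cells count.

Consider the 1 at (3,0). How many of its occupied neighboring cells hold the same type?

Occupied neighbors of (3,0): (2,0)=1, (4,0)=1, (3,1)=2.
Same type (1): 2 of 3.

2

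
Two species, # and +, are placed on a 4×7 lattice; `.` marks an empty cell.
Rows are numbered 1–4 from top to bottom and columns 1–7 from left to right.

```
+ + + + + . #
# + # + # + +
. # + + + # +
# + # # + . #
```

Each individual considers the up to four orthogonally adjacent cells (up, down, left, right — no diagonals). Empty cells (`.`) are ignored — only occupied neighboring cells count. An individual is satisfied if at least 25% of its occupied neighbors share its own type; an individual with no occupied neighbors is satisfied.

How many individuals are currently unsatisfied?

Row 1: (1,1)+ 1/2 ok · (1,2)+ 3/3 ok · (1,3)+ 2/3 ok · (1,4)+ 3/3 ok · (1,5)+ 1/2 ok · (1,7)# 0/1 unhappy
Row 2: (2,1)# 0/2 unhappy · (2,2)+ 1/4 ok · (2,3)# 0/4 unhappy · (2,4)+ 2/4 ok · (2,5)# 0/4 unhappy · (2,6)+ 1/3 ok · (2,7)+ 2/3 ok
Row 3: (3,2)# 0/3 unhappy · (3,3)+ 1/4 ok · (3,4)+ 3/4 ok · (3,5)+ 2/4 ok · (3,6)# 0/3 unhappy · (3,7)+ 1/3 ok
Row 4: (4,1)# 0/1 unhappy · (4,2)+ 0/3 unhappy · (4,3)# 1/3 ok · (4,4)# 1/3 ok · (4,5)+ 1/2 ok · (4,7)# 0/1 unhappy
Unsatisfied: (1,7), (2,1), (2,3), (2,5), (3,2), (3,6), (4,1), (4,2), (4,7) — 9 in total.

9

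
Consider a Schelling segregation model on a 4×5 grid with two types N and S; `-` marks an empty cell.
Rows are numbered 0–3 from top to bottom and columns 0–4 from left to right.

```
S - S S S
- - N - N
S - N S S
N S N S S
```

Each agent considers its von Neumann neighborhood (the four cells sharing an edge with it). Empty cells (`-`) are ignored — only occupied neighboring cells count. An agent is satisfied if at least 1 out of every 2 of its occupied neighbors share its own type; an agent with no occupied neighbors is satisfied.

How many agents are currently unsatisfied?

(0,0)S 0/0 ok
(0,2)S 1/2 ok
(0,3)S 2/2 ok
(0,4)S 1/2 ok
(1,2)N 1/2 ok
(1,4)N 0/2 unhappy
(2,0)S 0/1 unhappy
(2,2)N 2/3 ok
(2,3)S 2/3 ok
(2,4)S 2/3 ok
(3,0)N 0/2 unhappy
(3,1)S 0/2 unhappy
(3,2)N 1/3 unhappy
(3,3)S 2/3 ok
(3,4)S 2/2 ok
Unsatisfied: (1,4), (2,0), (3,0), (3,1), (3,2) — 5 in total.

5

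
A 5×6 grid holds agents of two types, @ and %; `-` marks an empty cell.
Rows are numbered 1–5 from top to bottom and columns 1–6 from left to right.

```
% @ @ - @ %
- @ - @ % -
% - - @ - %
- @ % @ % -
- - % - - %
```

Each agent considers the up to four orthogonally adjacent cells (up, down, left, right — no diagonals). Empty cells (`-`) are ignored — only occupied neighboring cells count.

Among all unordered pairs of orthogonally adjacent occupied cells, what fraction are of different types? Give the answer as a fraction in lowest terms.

7/12

Scan each occupied cell's neighbors to the right and below so each pair is counted once.
From row 1: 3 unlike of 5 pairs (running 3/5).
From row 2: 1 unlike of 2 pairs (running 4/7).
From row 3: 0 unlike of 1 pairs (running 4/8).
From row 4: 3 unlike of 4 pairs (running 7/12).
Total adjacent occupied pairs: 12; unlike-type pairs: 7.
7/12 is already in lowest terms.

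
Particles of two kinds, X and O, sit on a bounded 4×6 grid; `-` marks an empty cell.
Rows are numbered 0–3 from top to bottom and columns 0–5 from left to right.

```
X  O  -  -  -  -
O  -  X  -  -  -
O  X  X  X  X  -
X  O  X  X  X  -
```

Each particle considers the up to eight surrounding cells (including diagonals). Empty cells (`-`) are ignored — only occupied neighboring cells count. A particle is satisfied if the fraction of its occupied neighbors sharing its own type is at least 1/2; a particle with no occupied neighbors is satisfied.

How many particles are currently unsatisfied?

Row 0: (0,0)X 0/2 ✗ · (0,1)O 1/3 ✗
Row 1: (1,0)O 2/4 ✓ · (1,2)X 3/4 ✓
Row 2: (2,0)O 2/4 ✓ · (2,1)X 4/7 ✓ · (2,2)X 5/6 ✓ · (2,3)X 6/6 ✓ · (2,4)X 3/3 ✓
Row 3: (3,0)X 1/3 ✗ · (3,1)O 1/5 ✗ · (3,2)X 4/5 ✓ · (3,3)X 5/5 ✓ · (3,4)X 3/3 ✓
Unsatisfied: (0,0), (0,1), (3,0), (3,1) — 4 in total.

4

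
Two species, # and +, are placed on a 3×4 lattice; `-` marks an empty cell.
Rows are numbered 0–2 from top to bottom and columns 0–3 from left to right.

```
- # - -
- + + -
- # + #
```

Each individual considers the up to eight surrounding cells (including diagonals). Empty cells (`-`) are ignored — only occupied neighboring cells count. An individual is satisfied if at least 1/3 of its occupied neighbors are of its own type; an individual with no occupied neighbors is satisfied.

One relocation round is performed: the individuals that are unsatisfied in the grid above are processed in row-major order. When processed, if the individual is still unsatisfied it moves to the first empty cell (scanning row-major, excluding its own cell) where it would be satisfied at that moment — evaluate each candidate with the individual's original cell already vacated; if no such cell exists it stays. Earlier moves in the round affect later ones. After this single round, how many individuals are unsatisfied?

0

Initially unsatisfied (in order): (0,1), (2,1), (2,3).
  (0,1) → (1,0).
  (2,1) → (0,0).
  (2,3) → (0,1).
Resulting grid:
# # - -
# + + -
- - + -
All satisfied now.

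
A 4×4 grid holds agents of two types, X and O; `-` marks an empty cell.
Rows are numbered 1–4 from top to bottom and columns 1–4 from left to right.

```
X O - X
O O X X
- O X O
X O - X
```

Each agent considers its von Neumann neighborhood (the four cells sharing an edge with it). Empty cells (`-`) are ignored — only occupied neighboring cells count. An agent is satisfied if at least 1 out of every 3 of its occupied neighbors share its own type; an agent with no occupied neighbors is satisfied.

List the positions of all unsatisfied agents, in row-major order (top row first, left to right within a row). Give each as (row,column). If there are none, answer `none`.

(1,1), (3,4), (4,1), (4,4)

Row 1: (1,1)X 0/2 unhappy · (1,2)O 1/2 ok · (1,4)X 1/1 ok
Row 2: (2,1)O 1/2 ok · (2,2)O 3/4 ok · (2,3)X 2/3 ok · (2,4)X 2/3 ok
Row 3: (3,2)O 2/3 ok · (3,3)X 1/3 ok · (3,4)O 0/3 unhappy
Row 4: (4,1)X 0/1 unhappy · (4,2)O 1/2 ok · (4,4)X 0/1 unhappy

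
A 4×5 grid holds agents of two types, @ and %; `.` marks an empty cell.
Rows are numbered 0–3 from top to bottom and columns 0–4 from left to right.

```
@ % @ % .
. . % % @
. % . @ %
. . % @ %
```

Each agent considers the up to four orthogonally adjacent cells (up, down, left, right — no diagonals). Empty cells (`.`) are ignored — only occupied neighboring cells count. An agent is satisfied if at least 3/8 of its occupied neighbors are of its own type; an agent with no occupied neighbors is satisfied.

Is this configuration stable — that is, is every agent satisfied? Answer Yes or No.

Row 0: (0,0)@ 0/1 not · (0,1)% 0/2 not · (0,2)@ 0/3 not · (0,3)% 1/2 satisfied
Row 1: (1,2)% 1/2 satisfied · (1,3)% 2/4 satisfied · (1,4)@ 0/2 not
Row 2: (2,1)% 0/0 satisfied · (2,3)@ 1/3 not · (2,4)% 1/3 not
Row 3: (3,2)% 0/1 not · (3,3)@ 1/3 not · (3,4)% 1/2 satisfied
For instance (0,0) has only 0/1 same-type neighbors, below 3/8.

No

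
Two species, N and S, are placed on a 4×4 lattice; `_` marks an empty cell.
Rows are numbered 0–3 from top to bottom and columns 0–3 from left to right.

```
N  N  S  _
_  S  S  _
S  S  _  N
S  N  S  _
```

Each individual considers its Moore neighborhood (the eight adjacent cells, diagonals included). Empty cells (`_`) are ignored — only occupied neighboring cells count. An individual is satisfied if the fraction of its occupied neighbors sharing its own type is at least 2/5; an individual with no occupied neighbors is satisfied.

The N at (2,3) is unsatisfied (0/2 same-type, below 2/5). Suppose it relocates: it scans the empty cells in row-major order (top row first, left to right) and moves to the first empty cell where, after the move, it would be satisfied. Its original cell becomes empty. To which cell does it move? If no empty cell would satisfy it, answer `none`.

(1,0)

Vacating (2,3). Empty cells in order:
  (0,3): 0/2 same-type → still unsatisfied.
  (1,0): 2/5 same-type → satisfied — stop here.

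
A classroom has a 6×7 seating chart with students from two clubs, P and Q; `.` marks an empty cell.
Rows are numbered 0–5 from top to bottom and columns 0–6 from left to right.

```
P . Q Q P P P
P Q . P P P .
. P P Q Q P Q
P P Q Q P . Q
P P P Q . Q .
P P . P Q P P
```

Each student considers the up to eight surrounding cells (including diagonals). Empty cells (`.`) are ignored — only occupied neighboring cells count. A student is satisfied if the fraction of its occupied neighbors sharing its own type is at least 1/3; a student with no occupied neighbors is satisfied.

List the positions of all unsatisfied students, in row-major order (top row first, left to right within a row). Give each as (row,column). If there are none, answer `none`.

Row 0: (0,0)P 1/2 ✓ · (0,2)Q 2/3 ✓ · (0,3)Q 1/4 ✗ · (0,4)P 4/5 ✓ · (0,5)P 4/4 ✓ · (0,6)P 2/2 ✓
Row 1: (1,0)P 2/3 ✓ · (1,1)Q 1/5 ✗ · (1,3)P 3/7 ✓ · (1,4)P 5/8 ✓ · (1,5)P 5/7 ✓
Row 2: (2,1)P 4/6 ✓ · (2,2)P 3/7 ✓ · (2,3)Q 3/7 ✓ · (2,4)Q 2/7 ✗ · (2,5)P 3/6 ✓ · (2,6)Q 1/3 ✓
Row 3: (3,0)P 4/4 ✓ · (3,1)P 6/7 ✓ · (3,2)Q 3/8 ✓ · (3,3)Q 4/7 ✓ · (3,4)P 1/6 ✗ · (3,6)Q 2/3 ✓
Row 4: (4,0)P 5/5 ✓ · (4,1)P 6/7 ✓ · (4,2)P 4/7 ✓ · (4,3)Q 3/6 ✓ · (4,5)Q 2/5 ✓
Row 5: (5,0)P 3/3 ✓ · (5,1)P 4/4 ✓ · (5,3)P 1/3 ✓ · (5,4)Q 2/4 ✓ · (5,5)P 1/3 ✓ · (5,6)P 1/2 ✓

(0,3), (1,1), (2,4), (3,4)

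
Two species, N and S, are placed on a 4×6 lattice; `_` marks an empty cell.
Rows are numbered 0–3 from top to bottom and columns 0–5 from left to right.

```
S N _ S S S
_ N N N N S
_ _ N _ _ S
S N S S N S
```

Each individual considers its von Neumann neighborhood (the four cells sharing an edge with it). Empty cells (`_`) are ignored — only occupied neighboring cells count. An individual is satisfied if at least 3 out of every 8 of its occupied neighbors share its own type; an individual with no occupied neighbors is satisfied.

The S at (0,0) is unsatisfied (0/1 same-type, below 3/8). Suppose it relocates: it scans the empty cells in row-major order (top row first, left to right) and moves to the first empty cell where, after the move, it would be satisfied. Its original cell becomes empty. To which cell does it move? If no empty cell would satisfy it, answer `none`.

Vacating (0,0). Empty cells in order:
  (0,2): 1/3 same-type → still unsatisfied.
  (1,0): 0/1 same-type → still unsatisfied.
  (2,0): 1/1 same-type → satisfied — stop here.

(2,0)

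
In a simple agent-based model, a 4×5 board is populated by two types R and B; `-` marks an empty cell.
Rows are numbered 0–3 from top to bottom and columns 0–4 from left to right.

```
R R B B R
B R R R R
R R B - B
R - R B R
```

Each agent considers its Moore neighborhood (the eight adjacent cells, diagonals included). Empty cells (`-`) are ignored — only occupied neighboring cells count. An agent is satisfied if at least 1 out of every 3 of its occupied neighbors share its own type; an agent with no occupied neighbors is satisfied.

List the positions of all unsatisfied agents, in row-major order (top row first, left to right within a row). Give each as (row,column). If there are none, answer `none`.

(0,0)R 2/3 ✓
(0,1)R 3/5 ✓
(0,2)B 1/5 ✗
(0,3)B 1/5 ✗
(0,4)R 2/3 ✓
(1,0)B 0/5 ✗
(1,1)R 5/8 ✓
(1,2)R 4/7 ✓
(1,3)R 3/7 ✓
(1,4)R 2/4 ✓
(2,0)R 3/4 ✓
(2,1)R 5/7 ✓
(2,2)B 1/6 ✗
(2,4)B 1/4 ✗
(3,0)R 2/2 ✓
(3,2)R 1/3 ✓
(3,3)B 2/4 ✓
(3,4)R 0/2 ✗

(0,2), (0,3), (1,0), (2,2), (2,4), (3,4)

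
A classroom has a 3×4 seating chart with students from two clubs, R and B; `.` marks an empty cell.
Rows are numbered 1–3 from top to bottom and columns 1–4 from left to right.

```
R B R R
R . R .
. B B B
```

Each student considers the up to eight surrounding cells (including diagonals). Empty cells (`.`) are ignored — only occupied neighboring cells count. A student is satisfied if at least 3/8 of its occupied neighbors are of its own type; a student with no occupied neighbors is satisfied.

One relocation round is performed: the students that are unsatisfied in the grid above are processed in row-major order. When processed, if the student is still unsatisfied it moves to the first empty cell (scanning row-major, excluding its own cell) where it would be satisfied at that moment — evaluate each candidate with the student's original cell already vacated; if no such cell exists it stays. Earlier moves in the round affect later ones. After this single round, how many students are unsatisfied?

0

Initially unsatisfied (in order): (1,2), (2,1), (2,3), (3,2).
  (1,2) → (2,4).
  (2,1): now satisfied by earlier moves; stays.
  (2,3) → (1,2).
  (3,2): now satisfied by earlier moves; stays.
Resulting grid:
R R R R
R . . B
. B B B
All satisfied now.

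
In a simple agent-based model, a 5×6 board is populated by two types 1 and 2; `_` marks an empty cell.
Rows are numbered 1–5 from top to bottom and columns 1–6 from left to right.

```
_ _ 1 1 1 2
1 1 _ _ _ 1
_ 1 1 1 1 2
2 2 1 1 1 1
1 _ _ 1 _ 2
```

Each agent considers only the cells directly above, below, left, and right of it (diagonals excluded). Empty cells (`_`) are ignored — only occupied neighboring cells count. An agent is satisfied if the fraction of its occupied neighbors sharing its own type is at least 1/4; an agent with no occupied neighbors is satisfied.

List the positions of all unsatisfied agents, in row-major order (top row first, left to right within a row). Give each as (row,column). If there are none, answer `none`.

Row 1: (1,3)1 1/1 ✓ · (1,4)1 2/2 ✓ · (1,5)1 1/2 ✓ · (1,6)2 0/2 ✗
Row 2: (2,1)1 1/1 ✓ · (2,2)1 2/2 ✓ · (2,6)1 0/2 ✗
Row 3: (3,2)1 2/3 ✓ · (3,3)1 3/3 ✓ · (3,4)1 3/3 ✓ · (3,5)1 2/3 ✓ · (3,6)2 0/3 ✗
Row 4: (4,1)2 1/2 ✓ · (4,2)2 1/3 ✓ · (4,3)1 2/3 ✓ · (4,4)1 4/4 ✓ · (4,5)1 3/3 ✓ · (4,6)1 1/3 ✓
Row 5: (5,1)1 0/1 ✗ · (5,4)1 1/1 ✓ · (5,6)2 0/1 ✗

(1,6), (2,6), (3,6), (5,1), (5,6)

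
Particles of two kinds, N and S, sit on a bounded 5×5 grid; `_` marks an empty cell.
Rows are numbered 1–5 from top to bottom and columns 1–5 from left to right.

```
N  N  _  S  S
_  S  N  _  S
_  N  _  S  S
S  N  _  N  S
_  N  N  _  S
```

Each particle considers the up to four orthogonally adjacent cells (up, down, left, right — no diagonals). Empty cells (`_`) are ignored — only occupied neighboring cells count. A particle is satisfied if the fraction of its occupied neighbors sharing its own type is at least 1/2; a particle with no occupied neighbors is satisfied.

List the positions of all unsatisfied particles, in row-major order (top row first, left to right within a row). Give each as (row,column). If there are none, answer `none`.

(1,1)N 1/1 ok
(1,2)N 1/2 ok
(1,4)S 1/1 ok
(1,5)S 2/2 ok
(2,2)S 0/3 unhappy
(2,3)N 0/1 unhappy
(2,5)S 2/2 ok
(3,2)N 1/2 ok
(3,4)S 1/2 ok
(3,5)S 3/3 ok
(4,1)S 0/1 unhappy
(4,2)N 2/3 ok
(4,4)N 0/2 unhappy
(4,5)S 2/3 ok
(5,2)N 2/2 ok
(5,3)N 1/1 ok
(5,5)S 1/1 ok

(2,2), (2,3), (4,1), (4,4)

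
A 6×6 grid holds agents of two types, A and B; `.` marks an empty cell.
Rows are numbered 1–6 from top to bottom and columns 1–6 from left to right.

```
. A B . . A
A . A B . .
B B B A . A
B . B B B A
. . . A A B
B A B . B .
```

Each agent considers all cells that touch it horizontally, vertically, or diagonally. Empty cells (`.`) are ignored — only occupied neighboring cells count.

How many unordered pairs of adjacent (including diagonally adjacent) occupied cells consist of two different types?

26

Scan each occupied cell's neighbors to the right and below (and the two forward diagonals) so each pair is counted once.
From row 1: 2 unlike of 5 pairs (running 2/5).
From row 2: 6 unlike of 8 pairs (running 8/13).
From row 3: 5 unlike of 13 pairs (running 13/26).
From row 4: 7 unlike of 11 pairs (running 20/37).
From row 5: 4 unlike of 6 pairs (running 24/43).
From row 6: 2 unlike of 2 pairs (running 26/45).
Total adjacent occupied pairs: 45; unlike-type pairs: 26.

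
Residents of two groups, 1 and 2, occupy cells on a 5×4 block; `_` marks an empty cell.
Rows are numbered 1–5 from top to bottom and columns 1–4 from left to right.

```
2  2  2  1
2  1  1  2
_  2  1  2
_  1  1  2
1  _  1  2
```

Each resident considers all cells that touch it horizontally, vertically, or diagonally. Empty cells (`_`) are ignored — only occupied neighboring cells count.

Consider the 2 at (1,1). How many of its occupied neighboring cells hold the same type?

2

Occupied neighbors of (1,1): (1,2)=2, (2,1)=2, (2,2)=1.
Same type (2): 2 of 3.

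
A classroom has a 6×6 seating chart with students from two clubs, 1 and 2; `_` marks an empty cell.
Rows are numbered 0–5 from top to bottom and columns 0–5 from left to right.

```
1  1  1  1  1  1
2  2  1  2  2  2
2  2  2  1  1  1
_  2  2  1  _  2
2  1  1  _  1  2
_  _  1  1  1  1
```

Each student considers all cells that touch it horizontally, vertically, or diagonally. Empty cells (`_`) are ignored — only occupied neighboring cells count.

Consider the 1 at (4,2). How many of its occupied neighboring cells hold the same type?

Occupied neighbors of (4,2): (3,1)=2, (3,2)=2, (3,3)=1, (4,1)=1, (5,2)=1, (5,3)=1.
Same type (1): 4 of 6.

4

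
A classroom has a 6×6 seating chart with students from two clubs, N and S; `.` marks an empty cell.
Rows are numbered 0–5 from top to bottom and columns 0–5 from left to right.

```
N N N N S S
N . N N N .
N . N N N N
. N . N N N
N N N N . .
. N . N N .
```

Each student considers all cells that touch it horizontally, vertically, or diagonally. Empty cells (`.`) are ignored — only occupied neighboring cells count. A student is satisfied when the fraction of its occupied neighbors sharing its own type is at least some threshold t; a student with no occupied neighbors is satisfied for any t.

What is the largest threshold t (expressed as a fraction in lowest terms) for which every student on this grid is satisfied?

Row 0: (0,0)N 2/2 · (0,1)N 4/4 · (0,2)N 4/4 · (0,3)N 4/5 · (0,4)S 1/4 · (0,5)S 1/2
Row 1: (1,0)N 3/3 · (1,2)N 6/6 · (1,3)N 7/8 · (1,4)N 5/7
Row 2: (2,0)N 2/2 · (2,2)N 5/5 · (2,3)N 7/7 · (2,4)N 7/7 · (2,5)N 4/4
Row 3: (3,1)N 5/5 · (3,3)N 6/6 · (3,4)N 6/6 · (3,5)N 3/3
Row 4: (4,0)N 3/3 · (4,1)N 4/4 · (4,2)N 6/6 · (4,3)N 5/5
Row 5: (5,1)N 3/3 · (5,3)N 3/3 · (5,4)N 2/2
The smallest same-type fraction is 1/4 at (0,4), which reduces to 1/4. Any threshold above that leaves this student unsatisfied.

1/4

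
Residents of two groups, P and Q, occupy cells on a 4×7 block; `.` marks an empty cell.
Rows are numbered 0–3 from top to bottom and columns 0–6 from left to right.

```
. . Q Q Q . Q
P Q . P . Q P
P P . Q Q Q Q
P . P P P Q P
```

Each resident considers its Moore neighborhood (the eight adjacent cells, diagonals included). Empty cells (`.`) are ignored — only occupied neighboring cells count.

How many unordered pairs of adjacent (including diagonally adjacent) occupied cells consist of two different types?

22

Scan each occupied cell's neighbors to the right and below (and the two forward diagonals) so each pair is counted once.
Row 0: Q(0,2)–Q(0,3)= Q(0,2)–P(1,3)≠ Q(0,2)–Q(1,1)= Q(0,3)–Q(0,4)= Q(0,3)–P(1,3)≠ Q(0,4)–Q(1,5)= Q(0,4)–P(1,3)≠ Q(0,6)–P(1,6)≠ Q(0,6)–Q(1,5)=  → 4/9 unlike.
Row 1: P(1,0)–Q(1,1)≠ P(1,0)–P(2,0)= P(1,0)–P(2,1)= Q(1,1)–P(2,1)≠ Q(1,1)–P(2,0)≠ P(1,3)–Q(2,3)≠ P(1,3)–Q(2,4)≠ Q(1,5)–P(1,6)≠ Q(1,5)–Q(2,5)= Q(1,5)–Q(2,6)= Q(1,5)–Q(2,4)= P(1,6)–Q(2,6)≠ P(1,6)–Q(2,5)≠  → 8/13 unlike.
Row 2: P(2,0)–P(2,1)= P(2,0)–P(3,0)= P(2,1)–P(3,2)= P(2,1)–P(3,0)= Q(2,3)–Q(2,4)= Q(2,3)–P(3,3)≠ Q(2,3)–P(3,4)≠ Q(2,3)–P(3,2)≠ Q(2,4)–Q(2,5)= Q(2,4)–P(3,4)≠ Q(2,4)–Q(3,5)= Q(2,4)–P(3,3)≠ Q(2,5)–Q(2,6)= Q(2,5)–Q(3,5)= Q(2,5)–P(3,6)≠ Q(2,5)–P(3,4)≠ Q(2,6)–P(3,6)≠ Q(2,6)–Q(3,5)=  → 8/18 unlike.
Row 3: P(3,2)–P(3,3)= P(3,3)–P(3,4)= P(3,4)–Q(3,5)≠ Q(3,5)–P(3,6)≠  → 2/4 unlike.
Total adjacent occupied pairs: 44; unlike-type pairs: 22.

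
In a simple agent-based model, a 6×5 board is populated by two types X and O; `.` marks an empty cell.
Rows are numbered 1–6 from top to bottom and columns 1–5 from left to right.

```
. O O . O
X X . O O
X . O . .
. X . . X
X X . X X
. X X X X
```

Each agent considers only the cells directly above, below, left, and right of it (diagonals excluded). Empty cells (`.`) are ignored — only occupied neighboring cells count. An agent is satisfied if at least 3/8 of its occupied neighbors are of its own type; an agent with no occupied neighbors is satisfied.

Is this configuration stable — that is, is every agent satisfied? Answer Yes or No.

Row 1: (1,2)O 1/2 ok · (1,3)O 1/1 ok · (1,5)O 1/1 ok
Row 2: (2,1)X 2/2 ok · (2,2)X 1/2 ok · (2,4)O 1/1 ok · (2,5)O 2/2 ok
Row 3: (3,1)X 1/1 ok · (3,3)O 0/0 ok
Row 4: (4,2)X 1/1 ok · (4,5)X 1/1 ok
Row 5: (5,1)X 1/1 ok · (5,2)X 3/3 ok · (5,4)X 2/2 ok · (5,5)X 3/3 ok
Row 6: (6,2)X 2/2 ok · (6,3)X 2/2 ok · (6,4)X 3/3 ok · (6,5)X 2/2 ok
All meet the threshold, so the configuration is stable.

Yes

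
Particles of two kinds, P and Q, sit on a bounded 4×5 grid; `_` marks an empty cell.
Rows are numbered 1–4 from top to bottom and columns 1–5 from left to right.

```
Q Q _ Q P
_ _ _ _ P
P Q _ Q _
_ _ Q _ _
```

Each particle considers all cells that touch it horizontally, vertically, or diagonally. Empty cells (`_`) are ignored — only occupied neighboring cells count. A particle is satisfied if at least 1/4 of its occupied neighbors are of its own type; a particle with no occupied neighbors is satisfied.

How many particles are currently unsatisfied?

2

(1,1)Q 1/1 satisfied
(1,2)Q 1/1 satisfied
(1,4)Q 0/2 not
(1,5)P 1/2 satisfied
(2,5)P 1/3 satisfied
(3,1)P 0/1 not
(3,2)Q 1/2 satisfied
(3,4)Q 1/2 satisfied
(4,3)Q 2/2 satisfied
Unsatisfied: (1,4), (3,1) — 2 in total.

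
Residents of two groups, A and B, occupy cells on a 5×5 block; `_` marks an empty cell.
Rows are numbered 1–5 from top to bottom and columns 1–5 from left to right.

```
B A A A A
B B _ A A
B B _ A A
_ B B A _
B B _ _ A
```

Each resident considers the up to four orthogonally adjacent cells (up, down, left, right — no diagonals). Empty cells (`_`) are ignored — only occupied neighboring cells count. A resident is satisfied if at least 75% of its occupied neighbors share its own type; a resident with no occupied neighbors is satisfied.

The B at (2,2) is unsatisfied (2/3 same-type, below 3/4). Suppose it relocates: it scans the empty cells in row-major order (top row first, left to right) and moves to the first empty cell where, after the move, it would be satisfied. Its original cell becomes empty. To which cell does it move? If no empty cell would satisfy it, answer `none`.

(4,1)

Vacating (2,2). Empty cells in order:
  (2,3): 0/2 same-type → still unsatisfied.
  (3,3): 2/3 same-type → still unsatisfied.
  (4,1): 3/3 same-type → satisfied — stop here.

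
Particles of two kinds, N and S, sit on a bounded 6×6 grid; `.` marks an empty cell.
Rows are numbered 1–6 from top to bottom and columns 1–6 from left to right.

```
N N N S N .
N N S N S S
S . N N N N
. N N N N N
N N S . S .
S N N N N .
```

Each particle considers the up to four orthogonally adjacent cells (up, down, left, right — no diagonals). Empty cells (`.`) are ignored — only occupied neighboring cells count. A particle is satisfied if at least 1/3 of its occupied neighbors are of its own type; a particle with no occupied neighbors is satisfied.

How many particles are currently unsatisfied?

9

Row 1: (1,1)N 2/2 ✓ · (1,2)N 3/3 ✓ · (1,3)N 1/3 ✓ · (1,4)S 0/3 ✗ · (1,5)N 0/2 ✗
Row 2: (2,1)N 2/3 ✓ · (2,2)N 2/3 ✓ · (2,3)S 0/4 ✗ · (2,4)N 1/4 ✗ · (2,5)S 1/4 ✗ · (2,6)S 1/2 ✓
Row 3: (3,1)S 0/1 ✗ · (3,3)N 2/3 ✓ · (3,4)N 4/4 ✓ · (3,5)N 3/4 ✓ · (3,6)N 2/3 ✓
Row 4: (4,2)N 2/2 ✓ · (4,3)N 3/4 ✓ · (4,4)N 3/3 ✓ · (4,5)N 3/4 ✓ · (4,6)N 2/2 ✓
Row 5: (5,1)N 1/2 ✓ · (5,2)N 3/4 ✓ · (5,3)S 0/3 ✗ · (5,5)S 0/2 ✗
Row 6: (6,1)S 0/2 ✗ · (6,2)N 2/3 ✓ · (6,3)N 2/3 ✓ · (6,4)N 2/2 ✓ · (6,5)N 1/2 ✓
Unsatisfied: (1,4), (1,5), (2,3), (2,4), (2,5), (3,1), (5,3), (5,5), (6,1) — 9 in total.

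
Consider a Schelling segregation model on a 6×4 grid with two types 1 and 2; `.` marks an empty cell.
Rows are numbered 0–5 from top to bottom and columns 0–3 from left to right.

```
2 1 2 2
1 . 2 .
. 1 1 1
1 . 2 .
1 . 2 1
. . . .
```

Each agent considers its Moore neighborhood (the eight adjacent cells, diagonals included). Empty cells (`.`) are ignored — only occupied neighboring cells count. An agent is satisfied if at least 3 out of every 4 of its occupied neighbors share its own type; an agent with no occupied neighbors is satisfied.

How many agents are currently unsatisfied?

Row 0: (0,0)2 0/2 not · (0,1)1 1/4 not · (0,2)2 2/3 not · (0,3)2 2/2 satisfied
Row 1: (1,0)1 2/3 not · (1,2)2 2/6 not
Row 2: (2,1)1 3/5 not · (2,2)1 2/4 not · (2,3)1 1/3 not
Row 3: (3,0)1 2/2 satisfied · (3,2)2 1/5 not
Row 4: (4,0)1 1/1 satisfied · (4,2)2 1/2 not · (4,3)1 0/2 not
Unsatisfied: (0,0), (0,1), (0,2), (1,0), (1,2), (2,1), (2,2), (2,3), (3,2), (4,2), (4,3) — 11 in total.

11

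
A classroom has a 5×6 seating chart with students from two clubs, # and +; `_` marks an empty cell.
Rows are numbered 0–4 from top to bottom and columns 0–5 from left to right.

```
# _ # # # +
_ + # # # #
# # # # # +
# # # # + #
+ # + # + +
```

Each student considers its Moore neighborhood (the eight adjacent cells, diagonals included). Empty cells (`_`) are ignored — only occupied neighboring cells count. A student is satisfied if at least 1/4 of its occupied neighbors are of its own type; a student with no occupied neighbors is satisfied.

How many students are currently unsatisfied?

7

(0,0)# 0/1 ✗
(0,2)# 3/4 ✓
(0,3)# 5/5 ✓
(0,4)# 4/5 ✓
(0,5)+ 0/3 ✗
(1,1)+ 0/6 ✗
(1,2)# 6/7 ✓
(1,3)# 8/8 ✓
(1,4)# 6/8 ✓
(1,5)# 3/5 ✓
(2,0)# 3/4 ✓
(2,1)# 6/7 ✓
(2,2)# 7/8 ✓
(2,3)# 7/8 ✓
(2,4)# 6/8 ✓
(2,5)+ 1/5 ✗
(3,0)# 4/5 ✓
(3,1)# 6/8 ✓
(3,2)# 7/8 ✓
(3,3)# 5/8 ✓
(3,4)+ 3/8 ✓
(3,5)# 1/5 ✗
(4,0)+ 0/3 ✗
(4,1)# 3/5 ✓
(4,2)+ 0/5 ✗
(4,3)# 2/5 ✓
(4,4)+ 2/5 ✓
(4,5)+ 2/3 ✓
Unsatisfied: (0,0), (0,5), (1,1), (2,5), (3,5), (4,0), (4,2) — 7 in total.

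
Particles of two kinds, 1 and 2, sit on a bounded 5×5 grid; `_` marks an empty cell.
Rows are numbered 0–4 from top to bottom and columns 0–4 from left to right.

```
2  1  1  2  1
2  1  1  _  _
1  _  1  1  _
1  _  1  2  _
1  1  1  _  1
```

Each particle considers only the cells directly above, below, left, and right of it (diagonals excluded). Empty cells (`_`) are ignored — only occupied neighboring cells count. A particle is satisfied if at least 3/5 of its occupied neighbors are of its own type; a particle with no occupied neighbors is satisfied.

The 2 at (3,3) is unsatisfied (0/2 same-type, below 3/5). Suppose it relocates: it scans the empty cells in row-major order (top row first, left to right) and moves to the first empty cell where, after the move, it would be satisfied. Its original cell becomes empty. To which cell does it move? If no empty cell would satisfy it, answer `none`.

none

Vacating (3,3). Empty cells in order:
  (1,3): 1/3 same-type → still unsatisfied.
  (1,4): 0/1 same-type → still unsatisfied.
  (2,1): 0/3 same-type → still unsatisfied.
  (2,4): 0/1 same-type → still unsatisfied.
  (3,1): 0/3 same-type → still unsatisfied.
  (3,4): 0/1 same-type → still unsatisfied.
  (4,3): 0/2 same-type → still unsatisfied.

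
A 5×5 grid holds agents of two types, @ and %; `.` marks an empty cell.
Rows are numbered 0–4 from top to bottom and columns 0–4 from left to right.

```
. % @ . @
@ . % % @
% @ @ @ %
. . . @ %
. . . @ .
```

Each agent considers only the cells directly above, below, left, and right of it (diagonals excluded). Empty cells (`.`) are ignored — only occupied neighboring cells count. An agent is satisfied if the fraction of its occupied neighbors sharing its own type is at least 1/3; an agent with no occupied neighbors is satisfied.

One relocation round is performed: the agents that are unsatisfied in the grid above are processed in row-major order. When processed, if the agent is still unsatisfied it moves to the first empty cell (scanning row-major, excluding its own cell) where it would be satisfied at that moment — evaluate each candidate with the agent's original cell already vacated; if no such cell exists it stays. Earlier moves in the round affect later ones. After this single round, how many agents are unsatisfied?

0

Initially unsatisfied (in order): (0,1), (0,2), (1,0), (2,0).
  (0,1) → (0,3).
  (0,2) → (0,0).
  (1,0): now satisfied by earlier moves; stays.
  (2,0) → (0,2).
Resulting grid:
@ . % % @
@ . % % @
. @ @ @ %
. . . @ %
. . . @ .
All satisfied now.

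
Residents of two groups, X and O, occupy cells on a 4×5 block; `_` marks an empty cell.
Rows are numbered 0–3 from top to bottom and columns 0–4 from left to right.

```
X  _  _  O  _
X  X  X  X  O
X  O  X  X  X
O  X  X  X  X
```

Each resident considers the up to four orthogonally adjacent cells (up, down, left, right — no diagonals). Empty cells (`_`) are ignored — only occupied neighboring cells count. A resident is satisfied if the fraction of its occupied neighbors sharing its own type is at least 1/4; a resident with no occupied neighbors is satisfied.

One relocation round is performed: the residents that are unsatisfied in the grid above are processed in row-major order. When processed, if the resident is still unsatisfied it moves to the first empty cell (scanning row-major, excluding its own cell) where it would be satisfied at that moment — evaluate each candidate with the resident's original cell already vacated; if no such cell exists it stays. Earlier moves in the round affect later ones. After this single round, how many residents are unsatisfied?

0

Initially unsatisfied (in order): (0,3), (1,4), (2,1), (3,0).
  (0,3) → (0,4).
  (1,4): now satisfied by earlier moves; stays.
  (2,1) → (0,3).
  (3,0) → (0,2).
Resulting grid:
X _ O O O
X X X X O
X _ X X X
_ X X X X
All satisfied now.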